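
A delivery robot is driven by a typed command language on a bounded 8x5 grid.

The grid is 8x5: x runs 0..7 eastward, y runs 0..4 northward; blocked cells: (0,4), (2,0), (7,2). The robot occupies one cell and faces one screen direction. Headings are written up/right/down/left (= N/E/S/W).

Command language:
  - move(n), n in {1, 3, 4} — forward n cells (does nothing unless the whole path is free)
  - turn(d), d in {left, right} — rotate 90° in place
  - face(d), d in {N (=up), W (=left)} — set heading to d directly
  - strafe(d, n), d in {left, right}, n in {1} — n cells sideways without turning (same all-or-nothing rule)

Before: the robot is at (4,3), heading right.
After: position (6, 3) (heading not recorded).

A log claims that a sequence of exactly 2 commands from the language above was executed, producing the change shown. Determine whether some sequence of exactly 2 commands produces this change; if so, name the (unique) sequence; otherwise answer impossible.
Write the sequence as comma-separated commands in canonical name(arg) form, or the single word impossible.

from: at (4,3), heading right
[1] after move(1): at (5,3), heading right
[2] after move(1): at (6,3), heading right
no other 2-command option fits: unique.

move(1), move(1)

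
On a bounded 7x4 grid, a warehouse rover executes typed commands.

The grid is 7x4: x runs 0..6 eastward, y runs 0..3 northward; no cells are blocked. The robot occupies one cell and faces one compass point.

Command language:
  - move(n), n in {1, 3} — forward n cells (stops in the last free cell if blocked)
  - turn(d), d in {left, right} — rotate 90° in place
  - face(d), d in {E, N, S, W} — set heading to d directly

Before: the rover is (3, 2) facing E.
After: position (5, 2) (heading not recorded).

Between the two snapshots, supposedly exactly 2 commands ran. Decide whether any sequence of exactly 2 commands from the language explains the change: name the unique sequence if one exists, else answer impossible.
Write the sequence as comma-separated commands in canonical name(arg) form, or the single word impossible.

move(1), move(1)

t0: (3, 2) facing E
[1] after move(1): (4, 2) facing E
[2] after move(1): (5, 2) facing E
uniquely the one of 64 2-step routes that fits.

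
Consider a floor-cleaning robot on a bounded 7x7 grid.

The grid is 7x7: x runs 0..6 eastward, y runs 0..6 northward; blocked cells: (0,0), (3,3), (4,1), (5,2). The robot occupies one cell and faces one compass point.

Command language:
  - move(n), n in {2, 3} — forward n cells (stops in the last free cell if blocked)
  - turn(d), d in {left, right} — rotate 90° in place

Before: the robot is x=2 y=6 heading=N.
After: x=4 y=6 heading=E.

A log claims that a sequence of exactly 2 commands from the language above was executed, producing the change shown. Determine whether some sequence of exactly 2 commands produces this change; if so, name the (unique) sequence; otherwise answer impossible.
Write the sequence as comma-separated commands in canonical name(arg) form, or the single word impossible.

key: cell and facing (now E) both changed — the 2 commands mix motion and turning
start: x=2 y=6 heading=N
t=1 turn(right) ⇒ x=2 y=6 heading=E
t=2 move(2) ⇒ x=4 y=6 heading=E
no rival 2-sequence matches.

turn(right), move(2)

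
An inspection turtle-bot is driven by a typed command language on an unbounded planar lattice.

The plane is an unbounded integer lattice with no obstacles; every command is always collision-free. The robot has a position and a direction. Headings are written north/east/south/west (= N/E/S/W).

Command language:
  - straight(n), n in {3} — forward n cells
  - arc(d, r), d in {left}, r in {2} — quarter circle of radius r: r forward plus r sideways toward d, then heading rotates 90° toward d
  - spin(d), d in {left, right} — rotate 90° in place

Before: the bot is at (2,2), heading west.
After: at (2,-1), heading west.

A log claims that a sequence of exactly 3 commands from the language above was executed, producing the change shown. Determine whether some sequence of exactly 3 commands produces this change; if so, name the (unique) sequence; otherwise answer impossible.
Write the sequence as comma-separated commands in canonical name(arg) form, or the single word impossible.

key: heading stays W — rotations cancel among the 3 commands
from: at (2,2), heading west
step 1 (spin(left)): at (2,2), heading south
step 2 (straight(3)): at (2,-1), heading south
step 3 (spin(right)): at (2,-1), heading west
no rival 3-sequence matches.

spin(left), straight(3), spin(right)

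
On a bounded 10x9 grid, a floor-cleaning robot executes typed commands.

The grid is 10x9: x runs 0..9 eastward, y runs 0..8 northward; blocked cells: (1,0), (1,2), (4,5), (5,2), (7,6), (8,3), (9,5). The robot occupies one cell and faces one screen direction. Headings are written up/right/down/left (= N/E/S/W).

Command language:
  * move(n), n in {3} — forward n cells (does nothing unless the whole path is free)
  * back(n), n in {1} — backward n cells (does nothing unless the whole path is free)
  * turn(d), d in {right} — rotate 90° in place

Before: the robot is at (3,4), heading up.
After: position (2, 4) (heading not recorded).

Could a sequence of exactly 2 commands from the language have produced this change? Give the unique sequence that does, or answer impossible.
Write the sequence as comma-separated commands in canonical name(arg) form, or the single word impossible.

turn(right), back(1)

key: running back(1) before turn(right) would end elsewhere — order is forced
t0: at (3,4), heading up
t=1 turn(right) ⇒ at (3,4), heading right
t=2 back(1) ⇒ at (2,4), heading right
no other 2-command option fits: unique.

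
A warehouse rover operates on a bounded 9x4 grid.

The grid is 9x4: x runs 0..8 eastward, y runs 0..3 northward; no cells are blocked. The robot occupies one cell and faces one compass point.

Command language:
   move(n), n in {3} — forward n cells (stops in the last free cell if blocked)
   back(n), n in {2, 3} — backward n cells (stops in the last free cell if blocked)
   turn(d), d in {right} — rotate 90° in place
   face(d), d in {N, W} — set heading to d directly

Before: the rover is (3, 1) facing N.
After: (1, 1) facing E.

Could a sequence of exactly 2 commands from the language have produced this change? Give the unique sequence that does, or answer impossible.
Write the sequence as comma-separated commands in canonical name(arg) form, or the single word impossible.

turn(right), back(2)

key: running back(2) before turn(right) would end elsewhere — order is forced
initial: (3, 1) facing N
1. turn(right) → (3, 1) facing E
2. back(2) → (1, 1) facing E
no rival 2-sequence matches.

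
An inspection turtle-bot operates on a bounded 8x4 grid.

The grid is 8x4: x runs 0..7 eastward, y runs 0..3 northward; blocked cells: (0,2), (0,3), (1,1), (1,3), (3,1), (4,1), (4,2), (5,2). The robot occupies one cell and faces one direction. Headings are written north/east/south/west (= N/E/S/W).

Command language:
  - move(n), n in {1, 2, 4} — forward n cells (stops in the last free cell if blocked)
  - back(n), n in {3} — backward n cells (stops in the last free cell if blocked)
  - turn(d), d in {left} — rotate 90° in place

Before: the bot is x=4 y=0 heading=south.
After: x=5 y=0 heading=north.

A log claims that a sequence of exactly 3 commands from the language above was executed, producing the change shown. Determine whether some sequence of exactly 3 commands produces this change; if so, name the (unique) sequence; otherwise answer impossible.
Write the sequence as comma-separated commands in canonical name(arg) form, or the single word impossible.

key: position moved to (5,0) AND the heading swung to N — translation plus rotation needed
initial: x=4 y=0 heading=south
step 1 (turn(left)): x=4 y=0 heading=east
step 2 (move(1)): x=5 y=0 heading=east
step 3 (turn(left)): x=5 y=0 heading=north
uniquely the one of 125 3-step routes that fits.

turn(left), move(1), turn(left)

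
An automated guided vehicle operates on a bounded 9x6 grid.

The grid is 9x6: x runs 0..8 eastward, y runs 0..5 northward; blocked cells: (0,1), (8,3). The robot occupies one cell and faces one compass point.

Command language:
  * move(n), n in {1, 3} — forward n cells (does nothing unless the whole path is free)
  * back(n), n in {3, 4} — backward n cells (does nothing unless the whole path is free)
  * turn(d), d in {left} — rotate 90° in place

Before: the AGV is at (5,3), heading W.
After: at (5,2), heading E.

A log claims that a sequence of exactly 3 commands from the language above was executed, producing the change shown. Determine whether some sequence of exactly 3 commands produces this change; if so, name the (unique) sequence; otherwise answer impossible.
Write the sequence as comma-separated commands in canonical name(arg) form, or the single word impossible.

turn(left), move(1), turn(left)

key: position moved to (5,2) AND the heading swung to E — translation plus rotation needed
from: at (5,3), heading W
[1] after turn(left): at (5,3), heading S
[2] after move(1): at (5,2), heading S
[3] after turn(left): at (5,2), heading E
no rival 3-sequence matches.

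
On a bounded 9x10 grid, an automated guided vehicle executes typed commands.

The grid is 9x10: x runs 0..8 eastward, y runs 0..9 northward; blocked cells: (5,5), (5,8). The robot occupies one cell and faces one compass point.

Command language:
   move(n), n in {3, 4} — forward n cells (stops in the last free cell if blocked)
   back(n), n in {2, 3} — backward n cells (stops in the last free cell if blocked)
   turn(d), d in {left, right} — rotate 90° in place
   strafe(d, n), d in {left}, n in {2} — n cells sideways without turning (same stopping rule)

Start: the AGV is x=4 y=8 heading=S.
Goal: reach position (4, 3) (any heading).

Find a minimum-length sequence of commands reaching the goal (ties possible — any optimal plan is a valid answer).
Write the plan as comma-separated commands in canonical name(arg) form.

back(3), move(3), move(3)

initial: x=4 y=8 heading=S
[1] after back(3): x=4 y=9 heading=S
[2] after move(3): x=4 y=6 heading=S
[3] after move(3): x=4 y=3 heading=S
shorter routes all fall short; 3 is best.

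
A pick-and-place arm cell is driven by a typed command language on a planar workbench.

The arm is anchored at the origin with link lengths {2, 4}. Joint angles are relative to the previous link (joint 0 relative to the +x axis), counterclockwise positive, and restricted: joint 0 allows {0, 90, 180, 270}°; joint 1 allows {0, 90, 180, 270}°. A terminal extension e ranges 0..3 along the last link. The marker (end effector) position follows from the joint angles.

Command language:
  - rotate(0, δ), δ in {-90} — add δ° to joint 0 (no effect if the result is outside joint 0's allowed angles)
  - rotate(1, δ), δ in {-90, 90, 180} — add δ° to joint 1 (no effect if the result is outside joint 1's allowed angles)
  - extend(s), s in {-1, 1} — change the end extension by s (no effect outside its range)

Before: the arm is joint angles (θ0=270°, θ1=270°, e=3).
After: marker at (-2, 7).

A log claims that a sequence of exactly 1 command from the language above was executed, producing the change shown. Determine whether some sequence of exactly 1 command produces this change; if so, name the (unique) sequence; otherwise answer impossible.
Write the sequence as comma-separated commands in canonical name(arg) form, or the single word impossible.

start: joint angles (θ0=270°, θ1=270°, e=3)
1. rotate(0, -90) → joint angles (θ0=180°, θ1=270°, e=3)
no rival 1-sequence matches.

rotate(0, -90)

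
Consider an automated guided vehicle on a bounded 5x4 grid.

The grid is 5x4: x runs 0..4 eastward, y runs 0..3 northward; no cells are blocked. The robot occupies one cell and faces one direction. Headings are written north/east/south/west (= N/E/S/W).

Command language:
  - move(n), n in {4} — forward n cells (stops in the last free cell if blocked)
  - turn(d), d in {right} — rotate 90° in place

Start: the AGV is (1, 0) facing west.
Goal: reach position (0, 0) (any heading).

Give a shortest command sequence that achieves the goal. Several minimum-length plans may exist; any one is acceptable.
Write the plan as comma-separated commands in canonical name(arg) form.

move(4)

from: (1, 0) facing west
1. move(4) → (0, 0) facing west
no 0-step plan works, so 1 is optimal.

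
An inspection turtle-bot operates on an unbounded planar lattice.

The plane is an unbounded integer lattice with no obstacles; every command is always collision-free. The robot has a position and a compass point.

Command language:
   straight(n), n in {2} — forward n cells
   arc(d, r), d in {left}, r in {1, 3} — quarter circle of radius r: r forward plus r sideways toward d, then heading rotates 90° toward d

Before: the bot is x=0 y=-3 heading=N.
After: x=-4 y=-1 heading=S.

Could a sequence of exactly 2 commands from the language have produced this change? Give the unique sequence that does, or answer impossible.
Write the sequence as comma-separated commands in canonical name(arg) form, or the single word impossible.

key: cell and facing (now S) both changed — the 2 commands mix motion and turning
start: x=0 y=-3 heading=N
t=1 arc(left, 3) ⇒ x=-3 y=0 heading=W
t=2 arc(left, 1) ⇒ x=-4 y=-1 heading=S
no rival 2-sequence matches.

arc(left, 3), arc(left, 1)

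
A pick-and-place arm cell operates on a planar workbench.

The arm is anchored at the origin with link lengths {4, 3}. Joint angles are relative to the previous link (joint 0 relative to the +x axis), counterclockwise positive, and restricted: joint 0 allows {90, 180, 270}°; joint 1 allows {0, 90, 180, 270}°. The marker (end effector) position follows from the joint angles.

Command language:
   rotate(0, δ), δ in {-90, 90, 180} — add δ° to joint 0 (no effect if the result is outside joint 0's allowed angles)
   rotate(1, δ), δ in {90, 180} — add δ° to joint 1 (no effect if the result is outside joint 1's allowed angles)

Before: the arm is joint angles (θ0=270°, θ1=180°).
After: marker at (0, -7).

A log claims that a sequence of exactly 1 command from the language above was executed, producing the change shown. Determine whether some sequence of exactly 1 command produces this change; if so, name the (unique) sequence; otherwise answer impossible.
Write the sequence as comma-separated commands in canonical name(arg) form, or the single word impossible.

rotate(1, 180)

t0: joint angles (θ0=270°, θ1=180°)
t=1 rotate(1, 180) ⇒ joint angles (θ0=270°, θ1=0°)
uniquely the one of 5 1-step routes that fits.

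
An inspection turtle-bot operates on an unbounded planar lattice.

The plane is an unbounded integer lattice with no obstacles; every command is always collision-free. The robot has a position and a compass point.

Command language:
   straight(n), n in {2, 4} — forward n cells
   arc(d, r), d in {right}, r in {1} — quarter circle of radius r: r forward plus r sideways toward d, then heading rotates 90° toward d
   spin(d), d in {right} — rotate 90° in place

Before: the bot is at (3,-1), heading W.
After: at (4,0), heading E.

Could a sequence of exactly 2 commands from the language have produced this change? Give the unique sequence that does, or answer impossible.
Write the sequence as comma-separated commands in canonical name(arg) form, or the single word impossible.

spin(right), arc(right, 1)

key: position moved to (4,0) AND the heading swung to E — translation plus rotation needed
from: at (3,-1), heading W
[1] after spin(right): at (3,-1), heading N
[2] after arc(right, 1): at (4,0), heading E
all 16 alternatives checked — unique.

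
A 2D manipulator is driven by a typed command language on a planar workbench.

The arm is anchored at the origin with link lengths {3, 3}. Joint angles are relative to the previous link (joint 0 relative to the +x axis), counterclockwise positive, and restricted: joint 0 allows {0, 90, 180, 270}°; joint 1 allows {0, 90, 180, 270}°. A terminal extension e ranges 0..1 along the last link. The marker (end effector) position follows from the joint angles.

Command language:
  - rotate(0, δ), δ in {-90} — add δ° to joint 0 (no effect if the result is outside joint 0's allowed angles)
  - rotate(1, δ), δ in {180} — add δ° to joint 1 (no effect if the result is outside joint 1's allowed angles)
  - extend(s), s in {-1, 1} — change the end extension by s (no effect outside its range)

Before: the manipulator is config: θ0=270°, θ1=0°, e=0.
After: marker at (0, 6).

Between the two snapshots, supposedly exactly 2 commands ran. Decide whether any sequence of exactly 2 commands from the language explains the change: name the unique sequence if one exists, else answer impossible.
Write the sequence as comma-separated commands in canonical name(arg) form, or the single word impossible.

from: config: θ0=270°, θ1=0°, e=0
t=1 rotate(0, -90) ⇒ config: θ0=180°, θ1=0°, e=0
t=2 rotate(0, -90) ⇒ config: θ0=90°, θ1=0°, e=0
uniquely the one of 16 2-step routes that fits.

rotate(0, -90), rotate(0, -90)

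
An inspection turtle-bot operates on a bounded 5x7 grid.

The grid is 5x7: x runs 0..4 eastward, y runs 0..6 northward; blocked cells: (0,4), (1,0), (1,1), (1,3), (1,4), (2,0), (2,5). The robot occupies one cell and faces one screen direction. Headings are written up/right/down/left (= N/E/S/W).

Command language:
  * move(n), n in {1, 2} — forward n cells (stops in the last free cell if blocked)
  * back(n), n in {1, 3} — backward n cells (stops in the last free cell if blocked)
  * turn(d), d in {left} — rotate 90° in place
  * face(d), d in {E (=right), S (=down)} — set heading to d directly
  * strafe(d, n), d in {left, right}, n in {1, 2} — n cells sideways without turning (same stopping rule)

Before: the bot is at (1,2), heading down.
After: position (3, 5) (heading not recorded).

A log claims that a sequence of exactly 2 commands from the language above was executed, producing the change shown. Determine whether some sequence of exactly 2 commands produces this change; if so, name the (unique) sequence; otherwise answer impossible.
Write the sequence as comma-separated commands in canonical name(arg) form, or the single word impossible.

strafe(left, 2), back(3)

key: running back(3) before strafe(left, 2) would end elsewhere — order is forced
t0: at (1,2), heading down
step 1 (strafe(left, 2)): at (3,2), heading down
step 2 (back(3)): at (3,5), heading down
all 121 alternatives checked — unique.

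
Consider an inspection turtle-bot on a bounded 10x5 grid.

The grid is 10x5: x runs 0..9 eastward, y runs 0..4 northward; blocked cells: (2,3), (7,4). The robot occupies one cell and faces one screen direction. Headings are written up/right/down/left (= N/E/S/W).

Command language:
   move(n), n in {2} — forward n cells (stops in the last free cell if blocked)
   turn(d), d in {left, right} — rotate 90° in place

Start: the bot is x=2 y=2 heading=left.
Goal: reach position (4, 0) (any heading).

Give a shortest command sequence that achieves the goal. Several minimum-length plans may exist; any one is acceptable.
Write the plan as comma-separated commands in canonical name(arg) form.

from: x=2 y=2 heading=left
[1] after turn(left): x=2 y=2 heading=down
[2] after move(2): x=2 y=0 heading=down
[3] after turn(left): x=2 y=0 heading=right
[4] after move(2): x=4 y=0 heading=right
minimal: 4 command(s), checked below 4.

turn(left), move(2), turn(left), move(2)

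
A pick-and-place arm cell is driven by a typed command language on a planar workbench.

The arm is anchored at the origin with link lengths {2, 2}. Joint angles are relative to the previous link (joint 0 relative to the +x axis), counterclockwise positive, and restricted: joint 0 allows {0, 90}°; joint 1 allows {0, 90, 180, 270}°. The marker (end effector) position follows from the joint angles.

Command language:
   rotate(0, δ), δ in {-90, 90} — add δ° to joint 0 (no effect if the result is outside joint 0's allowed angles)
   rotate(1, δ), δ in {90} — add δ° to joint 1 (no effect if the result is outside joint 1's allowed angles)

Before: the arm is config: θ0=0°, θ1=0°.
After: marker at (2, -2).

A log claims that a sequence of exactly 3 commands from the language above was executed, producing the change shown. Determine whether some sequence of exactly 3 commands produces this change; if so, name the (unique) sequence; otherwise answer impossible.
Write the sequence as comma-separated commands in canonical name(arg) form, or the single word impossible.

rotate(1, 90), rotate(1, 90), rotate(1, 90)

from: config: θ0=0°, θ1=0°
t=1 rotate(1, 90) ⇒ config: θ0=0°, θ1=90°
t=2 rotate(1, 90) ⇒ config: θ0=0°, θ1=180°
t=3 rotate(1, 90) ⇒ config: θ0=0°, θ1=270°
no rival 3-sequence matches.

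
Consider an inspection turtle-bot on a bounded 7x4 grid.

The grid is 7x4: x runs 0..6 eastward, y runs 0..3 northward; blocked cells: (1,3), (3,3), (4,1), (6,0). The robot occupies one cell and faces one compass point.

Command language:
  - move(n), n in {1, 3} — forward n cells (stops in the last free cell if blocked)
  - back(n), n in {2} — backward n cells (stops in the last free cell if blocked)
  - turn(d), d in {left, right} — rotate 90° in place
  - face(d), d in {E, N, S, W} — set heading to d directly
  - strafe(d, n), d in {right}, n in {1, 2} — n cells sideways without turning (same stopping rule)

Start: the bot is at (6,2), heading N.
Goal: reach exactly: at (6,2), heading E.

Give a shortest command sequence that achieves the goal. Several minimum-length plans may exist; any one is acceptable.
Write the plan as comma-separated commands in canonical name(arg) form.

face(E)

begin: at (6,2), heading N
step 1 (face(E)): at (6,2), heading E
nothing shorter than 1 reaches the goal.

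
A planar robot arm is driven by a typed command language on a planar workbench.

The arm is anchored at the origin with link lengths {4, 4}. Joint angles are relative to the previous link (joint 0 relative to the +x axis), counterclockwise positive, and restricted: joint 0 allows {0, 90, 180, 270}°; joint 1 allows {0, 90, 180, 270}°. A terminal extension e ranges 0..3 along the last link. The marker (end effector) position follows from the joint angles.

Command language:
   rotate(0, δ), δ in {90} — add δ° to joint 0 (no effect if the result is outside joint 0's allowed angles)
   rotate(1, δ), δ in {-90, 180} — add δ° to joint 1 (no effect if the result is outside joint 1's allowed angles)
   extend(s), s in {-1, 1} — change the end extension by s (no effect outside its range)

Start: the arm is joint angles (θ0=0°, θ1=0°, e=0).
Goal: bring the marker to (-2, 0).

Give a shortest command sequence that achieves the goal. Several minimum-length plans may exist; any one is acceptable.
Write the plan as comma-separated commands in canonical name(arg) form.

extend(1), extend(1), rotate(1, 180)

from: joint angles (θ0=0°, θ1=0°, e=0)
t=1 extend(1) ⇒ joint angles (θ0=0°, θ1=0°, e=1)
t=2 extend(1) ⇒ joint angles (θ0=0°, θ1=0°, e=2)
t=3 rotate(1, 180) ⇒ joint angles (θ0=0°, θ1=180°, e=2)
minimal: 3 command(s), checked below 3.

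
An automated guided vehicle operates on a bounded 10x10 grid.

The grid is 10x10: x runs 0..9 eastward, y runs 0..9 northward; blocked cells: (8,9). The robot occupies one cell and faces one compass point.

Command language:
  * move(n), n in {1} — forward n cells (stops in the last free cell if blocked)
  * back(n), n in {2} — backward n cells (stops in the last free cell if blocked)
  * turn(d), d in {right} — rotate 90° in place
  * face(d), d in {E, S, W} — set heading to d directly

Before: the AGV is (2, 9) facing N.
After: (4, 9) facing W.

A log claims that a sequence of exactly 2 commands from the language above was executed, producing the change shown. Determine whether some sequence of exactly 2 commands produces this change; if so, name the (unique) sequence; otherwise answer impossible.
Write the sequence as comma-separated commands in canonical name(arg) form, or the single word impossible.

face(W), back(2)

key: position moved to (4,9) AND the heading swung to W — translation plus rotation needed
initial: (2, 9) facing N
1. face(W) → (2, 9) facing W
2. back(2) → (4, 9) facing W
no rival 2-sequence matches.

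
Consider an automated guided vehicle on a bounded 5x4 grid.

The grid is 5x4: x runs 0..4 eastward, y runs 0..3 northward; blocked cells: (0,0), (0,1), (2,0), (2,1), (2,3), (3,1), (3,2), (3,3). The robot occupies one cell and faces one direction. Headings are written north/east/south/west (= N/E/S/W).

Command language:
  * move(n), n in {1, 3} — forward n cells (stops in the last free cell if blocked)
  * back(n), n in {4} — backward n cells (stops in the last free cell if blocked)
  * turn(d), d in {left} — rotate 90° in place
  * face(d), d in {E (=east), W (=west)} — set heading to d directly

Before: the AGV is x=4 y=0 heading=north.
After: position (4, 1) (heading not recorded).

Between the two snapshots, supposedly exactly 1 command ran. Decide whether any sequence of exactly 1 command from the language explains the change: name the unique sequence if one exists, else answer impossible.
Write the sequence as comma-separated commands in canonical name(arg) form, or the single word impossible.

move(1)

from: x=4 y=0 heading=north
[1] after move(1): x=4 y=1 heading=north
all 6 alternatives checked — unique.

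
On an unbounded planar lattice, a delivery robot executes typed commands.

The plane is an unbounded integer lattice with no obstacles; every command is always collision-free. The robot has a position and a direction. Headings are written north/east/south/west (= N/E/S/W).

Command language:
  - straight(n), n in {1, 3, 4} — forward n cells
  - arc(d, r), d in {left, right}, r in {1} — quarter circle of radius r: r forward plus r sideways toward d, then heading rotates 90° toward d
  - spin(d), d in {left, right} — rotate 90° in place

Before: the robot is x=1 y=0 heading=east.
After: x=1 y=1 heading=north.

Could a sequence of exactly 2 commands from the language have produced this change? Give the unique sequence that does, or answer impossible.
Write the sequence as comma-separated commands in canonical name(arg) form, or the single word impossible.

key: position moved to (1,1) AND the heading swung to N — translation plus rotation needed
from: x=1 y=0 heading=east
t=1 spin(left) ⇒ x=1 y=0 heading=north
t=2 straight(1) ⇒ x=1 y=1 heading=north
uniquely the one of 49 2-step routes that fits.

spin(left), straight(1)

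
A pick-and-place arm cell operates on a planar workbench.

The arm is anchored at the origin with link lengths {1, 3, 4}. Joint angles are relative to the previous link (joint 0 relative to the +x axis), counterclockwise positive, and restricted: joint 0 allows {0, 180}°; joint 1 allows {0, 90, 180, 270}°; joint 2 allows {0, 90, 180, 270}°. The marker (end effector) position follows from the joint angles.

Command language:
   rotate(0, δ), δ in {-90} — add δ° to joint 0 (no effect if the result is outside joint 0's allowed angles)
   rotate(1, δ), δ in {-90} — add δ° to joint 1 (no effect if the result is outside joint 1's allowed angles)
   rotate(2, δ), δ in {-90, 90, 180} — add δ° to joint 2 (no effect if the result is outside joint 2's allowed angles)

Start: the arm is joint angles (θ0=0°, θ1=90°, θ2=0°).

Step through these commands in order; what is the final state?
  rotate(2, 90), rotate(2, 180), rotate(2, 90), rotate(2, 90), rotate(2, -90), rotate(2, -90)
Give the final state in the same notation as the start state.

joint angles (θ0=0°, θ1=90°, θ2=270°)

initial: joint angles (θ0=0°, θ1=90°, θ2=0°)
step 1 (rotate(2, 90)): joint angles (θ0=0°, θ1=90°, θ2=90°)
step 2 (rotate(2, 180)): joint angles (θ0=0°, θ1=90°, θ2=270°)
step 3 (rotate(2, 90)): joint angles (θ0=0°, θ1=90°, θ2=0°)
step 4 (rotate(2, 90)): joint angles (θ0=0°, θ1=90°, θ2=90°)
step 5 (rotate(2, -90)): joint angles (θ0=0°, θ1=90°, θ2=0°)
step 6 (rotate(2, -90)): joint angles (θ0=0°, θ1=90°, θ2=270°)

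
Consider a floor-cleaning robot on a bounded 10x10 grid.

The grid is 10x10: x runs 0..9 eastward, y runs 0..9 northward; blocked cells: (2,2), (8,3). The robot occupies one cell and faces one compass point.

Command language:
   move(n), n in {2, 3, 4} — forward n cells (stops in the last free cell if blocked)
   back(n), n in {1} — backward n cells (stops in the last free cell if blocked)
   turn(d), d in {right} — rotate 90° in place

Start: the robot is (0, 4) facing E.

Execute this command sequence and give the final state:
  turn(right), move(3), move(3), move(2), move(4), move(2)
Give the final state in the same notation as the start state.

begin: (0, 4) facing E
[1] after turn(right): (0, 4) facing S
[2] after move(3): (0, 1) facing S
[3] after move(3): (0, 0) facing S
[4] after move(2): (0, 0) facing S
[5] after move(4): (0, 0) facing S
[6] after move(2): (0, 0) facing S

(0, 0) facing S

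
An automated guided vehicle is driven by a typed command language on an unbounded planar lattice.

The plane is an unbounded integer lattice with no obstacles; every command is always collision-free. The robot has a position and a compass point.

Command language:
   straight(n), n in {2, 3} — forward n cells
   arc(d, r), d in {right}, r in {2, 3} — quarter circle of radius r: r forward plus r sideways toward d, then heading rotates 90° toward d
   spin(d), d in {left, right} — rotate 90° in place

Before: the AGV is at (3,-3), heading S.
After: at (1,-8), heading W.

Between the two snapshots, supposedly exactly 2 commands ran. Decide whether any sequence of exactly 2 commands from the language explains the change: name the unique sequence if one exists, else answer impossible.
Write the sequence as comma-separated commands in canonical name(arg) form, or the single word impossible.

straight(3), arc(right, 2)

key: cell and facing (now W) both changed — the 2 commands mix motion and turning
from: at (3,-3), heading S
1. straight(3) → at (3,-6), heading S
2. arc(right, 2) → at (1,-8), heading W
uniquely the one of 36 2-step routes that fits.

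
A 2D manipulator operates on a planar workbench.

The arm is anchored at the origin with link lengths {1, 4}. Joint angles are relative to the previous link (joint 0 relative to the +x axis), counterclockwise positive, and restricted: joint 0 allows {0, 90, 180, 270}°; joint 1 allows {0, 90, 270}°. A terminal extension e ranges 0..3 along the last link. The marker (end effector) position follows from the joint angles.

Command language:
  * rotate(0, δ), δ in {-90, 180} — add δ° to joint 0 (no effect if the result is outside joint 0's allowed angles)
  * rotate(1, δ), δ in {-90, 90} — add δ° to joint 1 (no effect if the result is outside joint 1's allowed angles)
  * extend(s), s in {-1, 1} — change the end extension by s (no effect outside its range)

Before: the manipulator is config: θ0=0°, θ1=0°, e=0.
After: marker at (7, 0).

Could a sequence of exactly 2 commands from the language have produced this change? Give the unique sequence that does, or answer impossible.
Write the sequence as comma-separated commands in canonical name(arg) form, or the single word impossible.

from: config: θ0=0°, θ1=0°, e=0
step 1 (extend(1)): config: θ0=0°, θ1=0°, e=1
step 2 (extend(1)): config: θ0=0°, θ1=0°, e=2
all 36 alternatives checked — unique.

extend(1), extend(1)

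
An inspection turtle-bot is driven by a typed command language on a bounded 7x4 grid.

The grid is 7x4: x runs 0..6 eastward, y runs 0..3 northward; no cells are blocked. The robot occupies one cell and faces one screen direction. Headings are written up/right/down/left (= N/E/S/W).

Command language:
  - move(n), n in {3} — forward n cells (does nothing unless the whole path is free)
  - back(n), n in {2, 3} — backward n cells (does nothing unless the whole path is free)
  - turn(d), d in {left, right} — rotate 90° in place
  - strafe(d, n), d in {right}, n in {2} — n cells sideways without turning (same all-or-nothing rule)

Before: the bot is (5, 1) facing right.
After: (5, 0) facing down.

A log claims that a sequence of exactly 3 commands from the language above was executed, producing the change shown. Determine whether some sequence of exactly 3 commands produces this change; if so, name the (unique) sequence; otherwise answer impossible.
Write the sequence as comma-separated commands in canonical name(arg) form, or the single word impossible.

turn(right), back(2), move(3)

key: order matters: swapping turn(right) and move(3) lands elsewhere
begin: (5, 1) facing right
t=1 turn(right) ⇒ (5, 1) facing down
t=2 back(2) ⇒ (5, 3) facing down
t=3 move(3) ⇒ (5, 0) facing down
no rival 3-sequence matches.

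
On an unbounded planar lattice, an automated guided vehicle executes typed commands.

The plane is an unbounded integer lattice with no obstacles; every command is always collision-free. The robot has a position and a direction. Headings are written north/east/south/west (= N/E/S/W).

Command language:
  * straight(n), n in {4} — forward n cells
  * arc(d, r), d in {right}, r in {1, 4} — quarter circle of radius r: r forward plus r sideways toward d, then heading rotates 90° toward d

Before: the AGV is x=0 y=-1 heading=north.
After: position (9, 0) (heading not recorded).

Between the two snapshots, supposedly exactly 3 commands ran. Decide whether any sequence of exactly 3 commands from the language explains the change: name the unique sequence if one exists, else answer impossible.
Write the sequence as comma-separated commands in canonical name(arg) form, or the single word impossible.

arc(right, 1), straight(4), straight(4)

key: order matters: swapping arc(right, 1) and straight(4) lands elsewhere
t0: x=0 y=-1 heading=north
1. arc(right, 1) → x=1 y=0 heading=east
2. straight(4) → x=5 y=0 heading=east
3. straight(4) → x=9 y=0 heading=east
no rival 3-sequence matches.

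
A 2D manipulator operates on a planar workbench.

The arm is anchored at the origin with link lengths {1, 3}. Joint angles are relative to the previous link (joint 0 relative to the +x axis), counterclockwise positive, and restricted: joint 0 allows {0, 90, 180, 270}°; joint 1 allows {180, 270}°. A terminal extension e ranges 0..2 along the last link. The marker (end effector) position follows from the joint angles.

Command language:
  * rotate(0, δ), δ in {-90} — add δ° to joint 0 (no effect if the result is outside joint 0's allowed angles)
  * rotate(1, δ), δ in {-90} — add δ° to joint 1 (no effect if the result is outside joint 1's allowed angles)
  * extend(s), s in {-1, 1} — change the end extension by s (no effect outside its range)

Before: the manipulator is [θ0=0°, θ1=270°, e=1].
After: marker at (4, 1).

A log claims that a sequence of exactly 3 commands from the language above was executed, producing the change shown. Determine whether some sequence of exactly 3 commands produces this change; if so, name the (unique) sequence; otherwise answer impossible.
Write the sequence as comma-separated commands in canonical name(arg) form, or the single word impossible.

initial: [θ0=0°, θ1=270°, e=1]
1. rotate(0, -90) → [θ0=270°, θ1=270°, e=1]
2. rotate(0, -90) → [θ0=180°, θ1=270°, e=1]
3. rotate(0, -90) → [θ0=90°, θ1=270°, e=1]
all 64 alternatives checked — unique.

rotate(0, -90), rotate(0, -90), rotate(0, -90)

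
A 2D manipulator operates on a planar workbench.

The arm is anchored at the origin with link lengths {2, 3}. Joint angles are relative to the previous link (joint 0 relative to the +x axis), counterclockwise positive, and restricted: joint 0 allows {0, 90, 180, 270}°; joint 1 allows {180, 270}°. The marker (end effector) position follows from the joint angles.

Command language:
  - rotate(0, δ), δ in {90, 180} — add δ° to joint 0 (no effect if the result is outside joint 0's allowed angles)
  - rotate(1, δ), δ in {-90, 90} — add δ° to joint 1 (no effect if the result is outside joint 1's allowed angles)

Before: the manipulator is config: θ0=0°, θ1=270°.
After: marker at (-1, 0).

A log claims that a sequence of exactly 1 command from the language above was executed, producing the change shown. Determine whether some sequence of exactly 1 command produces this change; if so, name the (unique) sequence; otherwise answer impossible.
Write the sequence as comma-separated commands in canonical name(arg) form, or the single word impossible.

rotate(1, -90)

begin: config: θ0=0°, θ1=270°
1. rotate(1, -90) → config: θ0=0°, θ1=180°
no rival 1-sequence matches.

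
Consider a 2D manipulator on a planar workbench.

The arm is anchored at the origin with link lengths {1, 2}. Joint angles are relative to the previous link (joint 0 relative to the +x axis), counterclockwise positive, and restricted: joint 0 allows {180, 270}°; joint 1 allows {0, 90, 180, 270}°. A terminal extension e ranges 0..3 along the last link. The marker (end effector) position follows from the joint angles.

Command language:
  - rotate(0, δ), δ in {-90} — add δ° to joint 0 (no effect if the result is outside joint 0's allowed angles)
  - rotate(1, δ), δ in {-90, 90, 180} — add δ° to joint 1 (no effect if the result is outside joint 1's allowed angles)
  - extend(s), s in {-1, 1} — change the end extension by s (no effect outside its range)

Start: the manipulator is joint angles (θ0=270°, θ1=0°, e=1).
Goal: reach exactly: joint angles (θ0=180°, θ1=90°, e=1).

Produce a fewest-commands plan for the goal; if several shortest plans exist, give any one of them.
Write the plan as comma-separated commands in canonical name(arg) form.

t0: joint angles (θ0=270°, θ1=0°, e=1)
t=1 rotate(0, -90) ⇒ joint angles (θ0=180°, θ1=0°, e=1)
t=2 rotate(1, 90) ⇒ joint angles (θ0=180°, θ1=90°, e=1)
shorter routes all fall short; 2 is best.

rotate(0, -90), rotate(1, 90)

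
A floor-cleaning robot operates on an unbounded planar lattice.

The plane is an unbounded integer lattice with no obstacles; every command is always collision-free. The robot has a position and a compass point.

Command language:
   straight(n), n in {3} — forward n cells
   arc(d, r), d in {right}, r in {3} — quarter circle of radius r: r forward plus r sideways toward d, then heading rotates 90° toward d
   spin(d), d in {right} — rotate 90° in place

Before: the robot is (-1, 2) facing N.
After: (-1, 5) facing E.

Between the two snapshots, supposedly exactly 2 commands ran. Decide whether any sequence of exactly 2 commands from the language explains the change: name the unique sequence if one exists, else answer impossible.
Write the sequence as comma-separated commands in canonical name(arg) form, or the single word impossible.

key: order matters: swapping straight(3) and spin(right) lands elsewhere
from: (-1, 2) facing N
1. straight(3) → (-1, 5) facing N
2. spin(right) → (-1, 5) facing E
uniquely the one of 9 2-step routes that fits.

straight(3), spin(right)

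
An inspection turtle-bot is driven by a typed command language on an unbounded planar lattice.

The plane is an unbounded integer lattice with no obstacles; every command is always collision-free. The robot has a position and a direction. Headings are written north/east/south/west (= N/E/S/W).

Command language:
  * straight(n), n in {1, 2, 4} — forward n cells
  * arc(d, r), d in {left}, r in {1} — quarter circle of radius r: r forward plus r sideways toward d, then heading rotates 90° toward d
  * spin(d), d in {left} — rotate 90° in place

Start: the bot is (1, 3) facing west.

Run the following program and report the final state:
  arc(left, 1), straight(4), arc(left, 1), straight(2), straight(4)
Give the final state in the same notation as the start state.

(7, -3) facing east

begin: (1, 3) facing west
1. arc(left, 1) → (0, 2) facing south
2. straight(4) → (0, -2) facing south
3. arc(left, 1) → (1, -3) facing east
4. straight(2) → (3, -3) facing east
5. straight(4) → (7, -3) facing east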